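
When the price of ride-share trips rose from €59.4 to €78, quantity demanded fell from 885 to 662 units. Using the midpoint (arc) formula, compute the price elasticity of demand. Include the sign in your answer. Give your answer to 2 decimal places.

-1.06

ΔQ = 662 − 885 = -223; ΔP = 78 − 59.4 = 18.6.
Midpoints: P̄ = 68.70, Q̄ = 773.5.
ε = (ΔQ/ΔP)(P̄/Q̄) = (-223/18.6)(68.70/773.5).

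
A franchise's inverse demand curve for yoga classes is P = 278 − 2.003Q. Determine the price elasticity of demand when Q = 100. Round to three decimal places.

-0.388

At Q = 100, P = 278 − 2.003(100) = 77.70.
dP/dQ = −2.003, so dQ/dP = 1/(−2.003) = -0.499.
ε = (dQ/dP)(P/Q) = (-0.499)(77.70/100).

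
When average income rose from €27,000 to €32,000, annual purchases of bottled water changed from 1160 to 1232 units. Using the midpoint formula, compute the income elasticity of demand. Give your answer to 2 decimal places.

ΔQ = 72, ΔI = 5000. Midpoints: Ī = 29,500, Q̄ = 1196.0.
ε_I = (ΔQ/ΔI)(Ī/Q̄) = (72/5000)(29500/1196.0).

0.36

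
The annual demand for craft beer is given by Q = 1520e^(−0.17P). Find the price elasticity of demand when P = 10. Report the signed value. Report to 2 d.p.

-1.70

At P = 10, Q = 277.679.
dQ/dP = −0.17·1520e^(−0.17P) = −0.17Q = -47.205.
ε = (dQ/dP)(P/Q) = (-47.205)(10/277.679).
|ε| > 1, so demand is elastic at this price.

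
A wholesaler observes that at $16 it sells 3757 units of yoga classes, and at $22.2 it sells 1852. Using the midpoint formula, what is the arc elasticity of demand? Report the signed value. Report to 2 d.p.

ΔQ = 1852 − 3757 = -1905; ΔP = 22.2 − 16 = 6.2.
Midpoints: P̄ = 19.10, Q̄ = 2804.5.
ε = (ΔQ/ΔP)(P̄/Q̄) = (-1905/6.2)(19.10/2804.5).

-2.09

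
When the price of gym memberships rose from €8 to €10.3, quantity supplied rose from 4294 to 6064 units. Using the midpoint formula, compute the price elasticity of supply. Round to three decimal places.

ΔQ = 6064 − 4294 = 1770; ΔP = 10.3 − 8 = 2.3.
Midpoints: P̄ = 9.15, Q̄ = 5179.0.
ε_s = (ΔQ/ΔP)(P̄/Q̄) = (1770/2.3)(9.15/5179.0).

1.360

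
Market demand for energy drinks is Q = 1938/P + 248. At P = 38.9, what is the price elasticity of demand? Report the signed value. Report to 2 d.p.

-0.17

At P = 38.9, Q = 297.820.
dQ/dP = −1938/P² = -1.281.
ε = (dQ/dP)(P/Q) = (-1.281)(38.9/297.820).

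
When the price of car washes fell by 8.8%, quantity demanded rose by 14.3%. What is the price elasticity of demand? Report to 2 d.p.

ε = %ΔQ / %ΔP = (14.3)/(-8.8) = -1.625.

-1.63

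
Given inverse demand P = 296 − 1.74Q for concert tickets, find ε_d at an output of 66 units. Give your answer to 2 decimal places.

-1.58

At Q = 66, P = 296 − 1.74(66) = 181.16.
dP/dQ = −1.74, so dQ/dP = 1/(−1.74) = -0.575.
ε = (dQ/dP)(P/Q) = (-0.575)(181.16/66).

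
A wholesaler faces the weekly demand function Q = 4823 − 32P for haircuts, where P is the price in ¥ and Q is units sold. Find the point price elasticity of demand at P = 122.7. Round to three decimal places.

At P = 122.7, Q = 896.600.
dQ/dP = −32.
ε = (dQ/dP)(P/Q) = (-32)(122.7/896.600).

-4.379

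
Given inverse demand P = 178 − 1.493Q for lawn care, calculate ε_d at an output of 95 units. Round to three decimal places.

At Q = 95, P = 178 − 1.493(95) = 36.16.
dP/dQ = −1.493, so dQ/dP = 1/(−1.493) = -0.670.
ε = (dQ/dP)(P/Q) = (-0.670)(36.16/95).

-0.255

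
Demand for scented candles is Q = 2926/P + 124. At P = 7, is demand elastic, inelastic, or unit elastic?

Q = 542, dQ/dP = -59.714.
ε = (dQ/dP)(P/Q) ≈ -0.771.
|ε| = 0.77 < 1.

inelastic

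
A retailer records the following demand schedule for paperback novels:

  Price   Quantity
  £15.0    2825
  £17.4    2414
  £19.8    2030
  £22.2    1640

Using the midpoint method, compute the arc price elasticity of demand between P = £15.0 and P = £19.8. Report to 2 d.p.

At P = 15.0, Q = 2825; at P = 19.8, Q = 2030.
ΔQ = -795, ΔP = 4.8. Midpoints: P̄ = 17.40, Q̄ = 2427.5.
ε = (ΔQ/ΔP)(P̄/Q̄) = (-795/4.8)(17.40/2427.5).

-1.19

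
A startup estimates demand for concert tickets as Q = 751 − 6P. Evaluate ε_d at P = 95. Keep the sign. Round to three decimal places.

-3.149

At P = 95, Q = 181.
dQ/dP = −6.
ε = (dQ/dP)(P/Q) = (-6)(95/181).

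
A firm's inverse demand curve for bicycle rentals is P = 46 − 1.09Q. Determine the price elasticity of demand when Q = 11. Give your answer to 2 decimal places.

At Q = 11, P = 46 − 1.09(11) = 34.01.
dP/dQ = −1.09, so dQ/dP = 1/(−1.09) = -0.917.
ε = (dQ/dP)(P/Q) = (-0.917)(34.01/11).

-2.84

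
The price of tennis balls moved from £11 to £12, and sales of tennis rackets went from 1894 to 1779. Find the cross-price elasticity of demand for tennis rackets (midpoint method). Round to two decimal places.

-0.72

ΔQ_x = 1779 − 1894 = -115; ΔP_y = 12 − 11 = 1.
Midpoints: P̄_y = 11.50, Q̄_x = 1836.5.
ε_xy = (ΔQ_x/ΔP_y)(P̄_y/Q̄_x) = (-115/1)(11.50/1836.5).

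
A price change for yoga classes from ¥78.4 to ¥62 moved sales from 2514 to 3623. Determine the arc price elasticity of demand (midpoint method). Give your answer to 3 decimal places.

ΔQ = 3623 − 2514 = 1109; ΔP = 62 − 78.4 = -16.4.
Midpoints: P̄ = 70.20, Q̄ = 3068.5.
ε = (ΔQ/ΔP)(P̄/Q̄) = (1109/-16.4)(70.20/3068.5).

-1.547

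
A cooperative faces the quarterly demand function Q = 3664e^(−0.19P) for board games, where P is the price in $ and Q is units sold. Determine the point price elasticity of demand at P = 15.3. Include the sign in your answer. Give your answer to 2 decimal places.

-2.91

At P = 15.3, Q = 200.199.
dQ/dP = −0.19·3664e^(−0.19P) = −0.19Q = -38.038.
ε = (dQ/dP)(P/Q) = (-38.038)(15.3/200.199).
|ε| > 1, so demand is elastic at this price.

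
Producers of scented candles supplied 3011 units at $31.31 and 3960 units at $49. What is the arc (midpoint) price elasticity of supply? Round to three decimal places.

ΔQ = 3960 − 3011 = 949; ΔP = 49 − 31.31 = 17.69.
Midpoints: P̄ = 40.16, Q̄ = 3485.5.
ε_s = (ΔQ/ΔP)(P̄/Q̄) = (949/17.69)(40.16/3485.5).

0.618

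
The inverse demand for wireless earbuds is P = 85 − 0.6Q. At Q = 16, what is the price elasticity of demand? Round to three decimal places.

At Q = 16, P = 85 − 0.6(16) = 75.40.
dP/dQ = −0.6, so dQ/dP = 1/(−0.6) = -1.667.
ε = (dQ/dP)(P/Q) = (-1.667)(75.40/16).

-7.854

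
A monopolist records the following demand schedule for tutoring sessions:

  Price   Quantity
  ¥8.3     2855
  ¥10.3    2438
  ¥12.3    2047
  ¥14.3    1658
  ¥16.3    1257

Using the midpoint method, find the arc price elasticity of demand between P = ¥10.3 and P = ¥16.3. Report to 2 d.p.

At P = 10.3, Q = 2438; at P = 16.3, Q = 1257.
ΔQ = -1181, ΔP = 6.0. Midpoints: P̄ = 13.30, Q̄ = 1847.5.
ε = (ΔQ/ΔP)(P̄/Q̄) = (-1181/6.0)(13.30/1847.5).

-1.42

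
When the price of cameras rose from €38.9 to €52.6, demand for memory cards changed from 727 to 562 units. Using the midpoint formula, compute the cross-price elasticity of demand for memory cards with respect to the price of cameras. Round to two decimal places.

-0.85

ΔQ_x = 562 − 727 = -165; ΔP_y = 52.6 − 38.9 = 13.7.
Midpoints: P̄_y = 45.75, Q̄_x = 644.5.
ε_xy = (ΔQ_x/ΔP_y)(P̄_y/Q̄_x) = (-165/13.7)(45.75/644.5).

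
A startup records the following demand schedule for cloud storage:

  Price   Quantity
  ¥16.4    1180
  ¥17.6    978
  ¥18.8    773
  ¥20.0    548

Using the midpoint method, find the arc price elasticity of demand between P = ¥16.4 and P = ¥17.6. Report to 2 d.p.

-2.65

At P = 16.4, Q = 1180; at P = 17.6, Q = 978.
ΔQ = -202, ΔP = 1.2. Midpoints: P̄ = 17.00, Q̄ = 1079.0.
ε = (ΔQ/ΔP)(P̄/Q̄) = (-202/1.2)(17.00/1079.0).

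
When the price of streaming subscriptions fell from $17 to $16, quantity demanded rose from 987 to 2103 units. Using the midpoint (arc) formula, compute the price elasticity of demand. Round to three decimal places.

-11.918

ΔQ = 2103 − 987 = 1116; ΔP = 16 − 17 = -1.
Midpoints: P̄ = 16.50, Q̄ = 1545.0.
ε = (ΔQ/ΔP)(P̄/Q̄) = (1116/-1)(16.50/1545.0).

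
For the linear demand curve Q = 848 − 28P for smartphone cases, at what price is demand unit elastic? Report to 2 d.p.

15.14

For linear demand Q = a − bP, ε = −bP/(a − bP). |ε| = 1 when bP = a − bP, i.e. P = a/(2b).
P = 848/(2·28) = 848/56 = 15.1429.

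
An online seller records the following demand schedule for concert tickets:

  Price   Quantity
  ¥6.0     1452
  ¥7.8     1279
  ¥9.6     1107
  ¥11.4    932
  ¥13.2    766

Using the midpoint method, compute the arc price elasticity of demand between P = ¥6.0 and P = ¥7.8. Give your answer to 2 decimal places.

-0.49

At P = 6.0, Q = 1452; at P = 7.8, Q = 1279.
ΔQ = -173, ΔP = 1.8. Midpoints: P̄ = 6.90, Q̄ = 1365.5.
ε = (ΔQ/ΔP)(P̄/Q̄) = (-173/1.8)(6.90/1365.5).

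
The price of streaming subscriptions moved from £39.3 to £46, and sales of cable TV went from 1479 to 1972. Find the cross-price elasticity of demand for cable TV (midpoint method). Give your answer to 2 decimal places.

ΔQ_x = 1972 − 1479 = 493; ΔP_y = 46 − 39.3 = 6.7.
Midpoints: P̄_y = 42.65, Q̄_x = 1725.5.
ε_xy = (ΔQ_x/ΔP_y)(P̄_y/Q̄_x) = (493/6.7)(42.65/1725.5).

1.82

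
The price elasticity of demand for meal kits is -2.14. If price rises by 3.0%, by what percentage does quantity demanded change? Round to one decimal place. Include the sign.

-6.4%

%ΔQ ≈ ε × %ΔP = (-2.14)(3.0%) = -6.42%.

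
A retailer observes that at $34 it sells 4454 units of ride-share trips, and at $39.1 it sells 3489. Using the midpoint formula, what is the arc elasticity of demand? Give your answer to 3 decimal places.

-1.741

ΔQ = 3489 − 4454 = -965; ΔP = 39.1 − 34 = 5.1.
Midpoints: P̄ = 36.55, Q̄ = 3971.5.
ε = (ΔQ/ΔP)(P̄/Q̄) = (-965/5.1)(36.55/3971.5).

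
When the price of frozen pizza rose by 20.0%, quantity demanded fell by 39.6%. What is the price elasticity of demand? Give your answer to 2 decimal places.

-1.98

ε = %ΔQ / %ΔP = (-39.6)/(20.0) = -1.980.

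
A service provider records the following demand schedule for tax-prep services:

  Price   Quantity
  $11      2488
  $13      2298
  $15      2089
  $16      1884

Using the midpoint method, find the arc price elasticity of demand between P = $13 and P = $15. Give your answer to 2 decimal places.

At P = 13, Q = 2298; at P = 15, Q = 2089.
ΔQ = -209, ΔP = 2. Midpoints: P̄ = 14.00, Q̄ = 2193.5.
ε = (ΔQ/ΔP)(P̄/Q̄) = (-209/2)(14.00/2193.5).

-0.67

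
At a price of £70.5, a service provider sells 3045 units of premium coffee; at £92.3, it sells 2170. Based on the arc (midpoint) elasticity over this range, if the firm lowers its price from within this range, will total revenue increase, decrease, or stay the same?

Arc ε = (-875/21.8)(81.40/2607.5) ≈ -1.253.
|ε| = 1.25 > 1, so demand is elastic. A price cut therefore raises total revenue.

increase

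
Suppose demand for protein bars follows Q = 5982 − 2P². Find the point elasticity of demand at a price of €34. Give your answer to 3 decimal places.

-1.260

At P = 34, Q = 3670.
dQ/dP = −4P = -136.
ε = (dQ/dP)(P/Q) = (-136)(34/3670).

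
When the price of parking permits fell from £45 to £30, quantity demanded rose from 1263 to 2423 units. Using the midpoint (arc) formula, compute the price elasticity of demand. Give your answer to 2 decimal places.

ΔQ = 2423 − 1263 = 1160; ΔP = 30 − 45 = -15.
Midpoints: P̄ = 37.50, Q̄ = 1843.0.
ε = (ΔQ/ΔP)(P̄/Q̄) = (1160/-15)(37.50/1843.0).

-1.57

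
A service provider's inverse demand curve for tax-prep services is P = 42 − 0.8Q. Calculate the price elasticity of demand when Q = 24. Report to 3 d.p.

-1.188

At Q = 24, P = 42 − 0.8(24) = 22.80.
dP/dQ = −0.8, so dQ/dP = 1/(−0.8) = -1.250.
ε = (dQ/dP)(P/Q) = (-1.250)(22.80/24).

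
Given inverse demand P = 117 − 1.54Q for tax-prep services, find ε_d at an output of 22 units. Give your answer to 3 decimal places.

At Q = 22, P = 117 − 1.54(22) = 83.12.
dP/dQ = −1.54, so dQ/dP = 1/(−1.54) = -0.649.
ε = (dQ/dP)(P/Q) = (-0.649)(83.12/22).

-2.453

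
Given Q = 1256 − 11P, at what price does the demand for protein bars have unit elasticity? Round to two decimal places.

57.09

For linear demand Q = a − bP, ε = −bP/(a − bP). |ε| = 1 when bP = a − bP, i.e. P = a/(2b).
P = 1256/(2·11) = 1256/22 = 57.0909.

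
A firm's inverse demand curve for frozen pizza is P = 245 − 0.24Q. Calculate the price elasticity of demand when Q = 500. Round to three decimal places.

At Q = 500, P = 245 − 0.24(500) = 125.00.
dP/dQ = −0.24, so dQ/dP = 1/(−0.24) = -4.167.
ε = (dQ/dP)(P/Q) = (-4.167)(125.00/500).

-1.042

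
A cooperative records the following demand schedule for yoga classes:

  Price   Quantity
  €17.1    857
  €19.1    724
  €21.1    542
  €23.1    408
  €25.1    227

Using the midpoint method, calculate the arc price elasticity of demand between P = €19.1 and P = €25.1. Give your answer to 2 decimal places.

-3.85

At P = 19.1, Q = 724; at P = 25.1, Q = 227.
ΔQ = -497, ΔP = 6.0. Midpoints: P̄ = 22.10, Q̄ = 475.5.
ε = (ΔQ/ΔP)(P̄/Q̄) = (-497/6.0)(22.10/475.5).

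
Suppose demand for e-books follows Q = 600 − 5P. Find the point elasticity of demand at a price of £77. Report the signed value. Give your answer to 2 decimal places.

At P = 77, Q = 215.
dQ/dP = −5.
ε = (dQ/dP)(P/Q) = (-5)(77/215).

-1.79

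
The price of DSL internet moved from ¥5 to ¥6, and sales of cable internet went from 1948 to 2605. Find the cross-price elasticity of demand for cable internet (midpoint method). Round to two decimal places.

ΔQ_x = 2605 − 1948 = 657; ΔP_y = 6 − 5 = 1.
Midpoints: P̄_y = 5.50, Q̄_x = 2276.5.
ε_xy = (ΔQ_x/ΔP_y)(P̄_y/Q̄_x) = (657/1)(5.50/2276.5).

1.59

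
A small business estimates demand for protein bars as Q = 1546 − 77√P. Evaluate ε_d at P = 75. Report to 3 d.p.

-0.379

At P = 75, Q = 879.160.
dQ/dP = −77/(2√P) = -4.446.
ε = (dQ/dP)(P/Q) = (-4.446)(75/879.160).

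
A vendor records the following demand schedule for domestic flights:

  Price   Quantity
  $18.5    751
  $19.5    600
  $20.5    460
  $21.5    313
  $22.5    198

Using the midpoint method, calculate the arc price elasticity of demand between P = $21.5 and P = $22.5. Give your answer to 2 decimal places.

At P = 21.5, Q = 313; at P = 22.5, Q = 198.
ΔQ = -115, ΔP = 1.0. Midpoints: P̄ = 22.00, Q̄ = 255.5.
ε = (ΔQ/ΔP)(P̄/Q̄) = (-115/1.0)(22.00/255.5).

-9.90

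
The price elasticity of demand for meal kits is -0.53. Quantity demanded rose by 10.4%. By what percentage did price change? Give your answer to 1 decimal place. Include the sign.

-19.6%

%ΔP ≈ %ΔQ / ε = (10.4%)/(-0.53) = -19.62%.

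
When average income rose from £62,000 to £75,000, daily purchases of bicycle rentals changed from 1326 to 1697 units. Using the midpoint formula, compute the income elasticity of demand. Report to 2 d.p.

1.29

ΔQ = 371, ΔI = 13000. Midpoints: Ī = 68,500, Q̄ = 1511.5.
ε_I = (ΔQ/ΔI)(Ī/Q̄) = (371/13000)(68500/1511.5).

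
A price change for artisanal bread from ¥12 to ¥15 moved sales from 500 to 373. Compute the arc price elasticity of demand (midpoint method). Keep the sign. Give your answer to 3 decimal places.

-1.309

ΔQ = 373 − 500 = -127; ΔP = 15 − 12 = 3.
Midpoints: P̄ = 13.50, Q̄ = 436.5.
ε = (ΔQ/ΔP)(P̄/Q̄) = (-127/3)(13.50/436.5).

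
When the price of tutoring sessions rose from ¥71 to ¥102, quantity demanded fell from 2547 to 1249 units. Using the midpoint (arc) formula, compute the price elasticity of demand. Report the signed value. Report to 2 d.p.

ΔQ = 1249 − 2547 = -1298; ΔP = 102 − 71 = 31.
Midpoints: P̄ = 86.50, Q̄ = 1898.0.
ε = (ΔQ/ΔP)(P̄/Q̄) = (-1298/31)(86.50/1898.0).

-1.91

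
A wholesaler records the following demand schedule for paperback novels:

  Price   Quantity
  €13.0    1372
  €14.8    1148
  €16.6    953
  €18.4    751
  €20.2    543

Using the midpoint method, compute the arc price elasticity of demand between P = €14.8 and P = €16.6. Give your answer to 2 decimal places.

-1.62

At P = 14.8, Q = 1148; at P = 16.6, Q = 953.
ΔQ = -195, ΔP = 1.8. Midpoints: P̄ = 15.70, Q̄ = 1050.5.
ε = (ΔQ/ΔP)(P̄/Q̄) = (-195/1.8)(15.70/1050.5).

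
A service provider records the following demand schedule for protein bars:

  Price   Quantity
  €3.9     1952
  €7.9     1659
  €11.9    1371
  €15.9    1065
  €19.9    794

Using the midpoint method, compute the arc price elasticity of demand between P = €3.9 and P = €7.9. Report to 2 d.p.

-0.24

At P = 3.9, Q = 1952; at P = 7.9, Q = 1659.
ΔQ = -293, ΔP = 4.0. Midpoints: P̄ = 5.90, Q̄ = 1805.5.
ε = (ΔQ/ΔP)(P̄/Q̄) = (-293/4.0)(5.90/1805.5).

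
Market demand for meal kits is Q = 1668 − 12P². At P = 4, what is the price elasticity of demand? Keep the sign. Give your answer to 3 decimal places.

-0.260

At P = 4, Q = 1476.
dQ/dP = −24P = -96.
ε = (dQ/dP)(P/Q) = (-96)(4/1476).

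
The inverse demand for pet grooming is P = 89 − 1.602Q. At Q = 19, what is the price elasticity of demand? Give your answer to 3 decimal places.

-1.924

At Q = 19, P = 89 − 1.602(19) = 58.56.
dP/dQ = −1.602, so dQ/dP = 1/(−1.602) = -0.624.
ε = (dQ/dP)(P/Q) = (-0.624)(58.56/19).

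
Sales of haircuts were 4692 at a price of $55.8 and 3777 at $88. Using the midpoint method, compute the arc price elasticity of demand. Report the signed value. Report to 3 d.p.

ΔQ = 3777 − 4692 = -915; ΔP = 88 − 55.8 = 32.2.
Midpoints: P̄ = 71.90, Q̄ = 4234.5.
ε = (ΔQ/ΔP)(P̄/Q̄) = (-915/32.2)(71.90/4234.5).

-0.482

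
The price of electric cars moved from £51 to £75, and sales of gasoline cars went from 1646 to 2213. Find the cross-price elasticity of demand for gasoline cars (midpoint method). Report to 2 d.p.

0.77

ΔQ_x = 2213 − 1646 = 567; ΔP_y = 75 − 51 = 24.
Midpoints: P̄_y = 63.00, Q̄_x = 1929.5.
ε_xy = (ΔQ_x/ΔP_y)(P̄_y/Q̄_x) = (567/24)(63.00/1929.5).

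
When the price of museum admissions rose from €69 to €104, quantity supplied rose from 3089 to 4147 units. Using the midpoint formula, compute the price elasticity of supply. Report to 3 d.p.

0.723

ΔQ = 4147 − 3089 = 1058; ΔP = 104 − 69 = 35.
Midpoints: P̄ = 86.50, Q̄ = 3618.0.
ε_s = (ΔQ/ΔP)(P̄/Q̄) = (1058/35)(86.50/3618.0).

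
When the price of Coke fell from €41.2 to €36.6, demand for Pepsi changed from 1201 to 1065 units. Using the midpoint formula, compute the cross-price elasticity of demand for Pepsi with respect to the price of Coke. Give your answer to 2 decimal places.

1.02

ΔQ_x = 1065 − 1201 = -136; ΔP_y = 36.6 − 41.2 = -4.6.
Midpoints: P̄_y = 38.90, Q̄_x = 1133.0.
ε_xy = (ΔQ_x/ΔP_y)(P̄_y/Q̄_x) = (-136/-4.6)(38.90/1133.0).
ε_xy > 0, so the goods are substitutes.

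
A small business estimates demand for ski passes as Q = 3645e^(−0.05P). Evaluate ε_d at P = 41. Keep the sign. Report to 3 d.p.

-2.050

At P = 41, Q = 469.239.
dQ/dP = −0.05·3645e^(−0.05P) = −0.05Q = -23.462.
ε = (dQ/dP)(P/Q) = (-23.462)(41/469.239).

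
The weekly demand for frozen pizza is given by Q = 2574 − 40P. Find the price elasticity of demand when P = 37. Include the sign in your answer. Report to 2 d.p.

At P = 37, Q = 1094.
dQ/dP = −40.
ε = (dQ/dP)(P/Q) = (-40)(37/1094).
|ε| > 1, so demand is elastic at this price.

-1.35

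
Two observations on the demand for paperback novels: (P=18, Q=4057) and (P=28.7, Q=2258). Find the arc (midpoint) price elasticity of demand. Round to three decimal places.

-1.243

ΔQ = 2258 − 4057 = -1799; ΔP = 28.7 − 18 = 10.7.
Midpoints: P̄ = 23.35, Q̄ = 3157.5.
ε = (ΔQ/ΔP)(P̄/Q̄) = (-1799/10.7)(23.35/3157.5).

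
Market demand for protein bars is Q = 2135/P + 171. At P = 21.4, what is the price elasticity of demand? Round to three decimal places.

At P = 21.4, Q = 270.766.
dQ/dP = −2135/P² = -4.662.
ε = (dQ/dP)(P/Q) = (-4.662)(21.4/270.766).

-0.368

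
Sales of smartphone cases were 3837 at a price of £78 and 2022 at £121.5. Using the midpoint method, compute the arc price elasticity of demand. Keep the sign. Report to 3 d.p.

-1.421

ΔQ = 2022 − 3837 = -1815; ΔP = 121.5 − 78 = 43.5.
Midpoints: P̄ = 99.75, Q̄ = 2929.5.
ε = (ΔQ/ΔP)(P̄/Q̄) = (-1815/43.5)(99.75/2929.5).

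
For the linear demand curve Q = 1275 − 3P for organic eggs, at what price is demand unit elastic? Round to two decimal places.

For linear demand Q = a − bP, ε = −bP/(a − bP). |ε| = 1 when bP = a − bP, i.e. P = a/(2b).
P = 1275/(2·3) = 1275/6 = 212.5000.

212.50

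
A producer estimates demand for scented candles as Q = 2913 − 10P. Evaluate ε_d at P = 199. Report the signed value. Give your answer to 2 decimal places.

-2.16

At P = 199, Q = 923.
dQ/dP = −10.
ε = (dQ/dP)(P/Q) = (-10)(199/923).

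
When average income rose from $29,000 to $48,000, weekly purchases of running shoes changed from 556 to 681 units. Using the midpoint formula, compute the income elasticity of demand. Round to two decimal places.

0.41

ΔQ = 125, ΔI = 19000. Midpoints: Ī = 38,500, Q̄ = 618.5.
ε_I = (ΔQ/ΔI)(Ī/Q̄) = (125/19000)(38500/618.5).
ε_I > 0, so the good is normal.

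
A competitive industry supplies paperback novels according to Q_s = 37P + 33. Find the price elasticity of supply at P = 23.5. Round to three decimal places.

At P = 23.5, Q_s = 902.50.
dQ_s/dP = 37.
ε_s = (dQ_s/dP)(P/Q_s) = (37)(23.5/902.50).

0.963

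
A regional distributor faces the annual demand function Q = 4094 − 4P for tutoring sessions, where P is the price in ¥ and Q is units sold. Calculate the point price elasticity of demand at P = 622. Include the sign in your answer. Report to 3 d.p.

At P = 622, Q = 1606.
dQ/dP = −4.
ε = (dQ/dP)(P/Q) = (-4)(622/1606).
|ε| > 1, so demand is elastic at this price.

-1.549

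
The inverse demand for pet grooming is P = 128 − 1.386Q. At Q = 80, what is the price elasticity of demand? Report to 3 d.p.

-0.154

At Q = 80, P = 128 − 1.386(80) = 17.12.
dP/dQ = −1.386, so dQ/dP = 1/(−1.386) = -0.722.
ε = (dQ/dP)(P/Q) = (-0.722)(17.12/80).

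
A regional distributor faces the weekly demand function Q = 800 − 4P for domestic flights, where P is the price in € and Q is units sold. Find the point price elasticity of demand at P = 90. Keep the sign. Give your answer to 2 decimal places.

At P = 90, Q = 440.
dQ/dP = −4.
ε = (dQ/dP)(P/Q) = (-4)(90/440).

-0.82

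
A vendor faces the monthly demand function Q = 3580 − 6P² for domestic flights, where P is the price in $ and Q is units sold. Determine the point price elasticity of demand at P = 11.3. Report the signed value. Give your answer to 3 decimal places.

At P = 11.3, Q = 2813.860.
dQ/dP = −12P = -135.600.
ε = (dQ/dP)(P/Q) = (-135.600)(11.3/2813.860).

-0.545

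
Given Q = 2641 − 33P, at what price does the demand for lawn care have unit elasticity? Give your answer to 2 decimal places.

For linear demand Q = a − bP, ε = −bP/(a − bP). |ε| = 1 when bP = a − bP, i.e. P = a/(2b).
P = 2641/(2·33) = 2641/66 = 40.0152.

40.02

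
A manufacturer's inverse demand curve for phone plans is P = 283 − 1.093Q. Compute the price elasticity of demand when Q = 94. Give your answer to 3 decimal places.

At Q = 94, P = 283 − 1.093(94) = 180.26.
dP/dQ = −1.093, so dQ/dP = 1/(−1.093) = -0.915.
ε = (dQ/dP)(P/Q) = (-0.915)(180.26/94).

-1.754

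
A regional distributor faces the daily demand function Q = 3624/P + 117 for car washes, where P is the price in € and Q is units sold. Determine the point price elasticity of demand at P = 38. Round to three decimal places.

-0.449

At P = 38, Q = 212.368.
dQ/dP = −3624/P² = -2.510.
ε = (dQ/dP)(P/Q) = (-2.510)(38/212.368).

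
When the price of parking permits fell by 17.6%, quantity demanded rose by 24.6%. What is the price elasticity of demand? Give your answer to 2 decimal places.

ε = %ΔQ / %ΔP = (24.6)/(-17.6) = -1.398.

-1.40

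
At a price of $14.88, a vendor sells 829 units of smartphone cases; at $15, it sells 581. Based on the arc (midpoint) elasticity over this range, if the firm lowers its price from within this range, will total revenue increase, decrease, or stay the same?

Arc ε = (-248/0.12)(14.94/705.0) ≈ -43.796.
|ε| = 43.80 > 1, so demand is elastic. A price cut therefore raises total revenue.

increase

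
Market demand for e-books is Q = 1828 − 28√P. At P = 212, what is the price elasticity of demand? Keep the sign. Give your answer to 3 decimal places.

-0.144

At P = 212, Q = 1420.314.
dQ/dP = −28/(2√P) = -0.962.
ε = (dQ/dP)(P/Q) = (-0.962)(212/1420.314).
|ε| < 1, so demand is inelastic at this price.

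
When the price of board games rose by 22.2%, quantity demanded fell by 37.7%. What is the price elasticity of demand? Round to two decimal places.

-1.70

ε = %ΔQ / %ΔP = (-37.7)/(22.2) = -1.698.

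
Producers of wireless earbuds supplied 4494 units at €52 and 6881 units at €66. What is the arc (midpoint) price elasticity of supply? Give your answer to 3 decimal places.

ΔQ = 6881 − 4494 = 2387; ΔP = 66 − 52 = 14.
Midpoints: P̄ = 59.00, Q̄ = 5687.5.
ε_s = (ΔQ/ΔP)(P̄/Q̄) = (2387/14)(59.00/5687.5).

1.769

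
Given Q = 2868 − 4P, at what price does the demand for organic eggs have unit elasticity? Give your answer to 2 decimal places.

358.50

For linear demand Q = a − bP, ε = −bP/(a − bP). |ε| = 1 when bP = a − bP, i.e. P = a/(2b).
P = 2868/(2·4) = 2868/8 = 358.5000.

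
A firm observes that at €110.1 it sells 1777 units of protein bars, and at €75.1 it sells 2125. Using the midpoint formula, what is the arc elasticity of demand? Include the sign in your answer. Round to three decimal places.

-0.472

ΔQ = 2125 − 1777 = 348; ΔP = 75.1 − 110.1 = -35.
Midpoints: P̄ = 92.60, Q̄ = 1951.0.
ε = (ΔQ/ΔP)(P̄/Q̄) = (348/-35)(92.60/1951.0).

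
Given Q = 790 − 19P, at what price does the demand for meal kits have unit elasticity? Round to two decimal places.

For linear demand Q = a − bP, ε = −bP/(a − bP). |ε| = 1 when bP = a − bP, i.e. P = a/(2b).
P = 790/(2·19) = 790/38 = 20.7895.

20.79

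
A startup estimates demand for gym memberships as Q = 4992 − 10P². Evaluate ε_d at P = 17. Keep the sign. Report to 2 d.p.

-2.75

At P = 17, Q = 2102.
dQ/dP = −20P = -340.
ε = (dQ/dP)(P/Q) = (-340)(17/2102).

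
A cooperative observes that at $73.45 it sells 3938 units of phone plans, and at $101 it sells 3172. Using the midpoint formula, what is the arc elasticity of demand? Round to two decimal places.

ΔQ = 3172 − 3938 = -766; ΔP = 101 − 73.45 = 27.55.
Midpoints: P̄ = 87.22, Q̄ = 3555.0.
ε = (ΔQ/ΔP)(P̄/Q̄) = (-766/27.55)(87.22/3555.0).

-0.68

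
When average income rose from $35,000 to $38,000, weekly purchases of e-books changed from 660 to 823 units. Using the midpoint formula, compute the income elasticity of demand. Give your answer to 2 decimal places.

ΔQ = 163, ΔI = 3000. Midpoints: Ī = 36,500, Q̄ = 741.5.
ε_I = (ΔQ/ΔI)(Ī/Q̄) = (163/3000)(36500/741.5).
ε_I > 0, so the good is normal.

2.67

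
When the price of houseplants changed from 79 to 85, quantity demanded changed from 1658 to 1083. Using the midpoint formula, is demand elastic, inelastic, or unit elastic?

Arc ε ≈ -5.734.
|ε| = 5.73 > 1.

elastic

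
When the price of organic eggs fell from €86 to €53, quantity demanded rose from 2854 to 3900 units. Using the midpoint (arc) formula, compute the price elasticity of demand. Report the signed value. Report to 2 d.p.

-0.65

ΔQ = 3900 − 2854 = 1046; ΔP = 53 − 86 = -33.
Midpoints: P̄ = 69.50, Q̄ = 3377.0.
ε = (ΔQ/ΔP)(P̄/Q̄) = (1046/-33)(69.50/3377.0).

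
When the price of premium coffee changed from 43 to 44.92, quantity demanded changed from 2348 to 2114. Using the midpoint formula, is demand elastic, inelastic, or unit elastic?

elastic

Arc ε ≈ -2.401.
|ε| = 2.40 > 1.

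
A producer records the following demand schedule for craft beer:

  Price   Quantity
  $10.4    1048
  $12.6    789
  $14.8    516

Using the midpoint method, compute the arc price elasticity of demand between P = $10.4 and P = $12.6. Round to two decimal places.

At P = 10.4, Q = 1048; at P = 12.6, Q = 789.
ΔQ = -259, ΔP = 2.2. Midpoints: P̄ = 11.50, Q̄ = 918.5.
ε = (ΔQ/ΔP)(P̄/Q̄) = (-259/2.2)(11.50/918.5).

-1.47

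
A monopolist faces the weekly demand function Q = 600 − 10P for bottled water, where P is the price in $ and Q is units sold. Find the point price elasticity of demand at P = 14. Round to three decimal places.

At P = 14, Q = 460.
dQ/dP = −10.
ε = (dQ/dP)(P/Q) = (-10)(14/460).

-0.304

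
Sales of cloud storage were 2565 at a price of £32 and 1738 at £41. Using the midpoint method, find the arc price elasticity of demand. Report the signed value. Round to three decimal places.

ΔQ = 1738 − 2565 = -827; ΔP = 41 − 32 = 9.
Midpoints: P̄ = 36.50, Q̄ = 2151.5.
ε = (ΔQ/ΔP)(P̄/Q̄) = (-827/9)(36.50/2151.5).

-1.559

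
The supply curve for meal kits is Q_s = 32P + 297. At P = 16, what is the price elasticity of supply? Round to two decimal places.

0.63

At P = 16, Q_s = 809.
dQ_s/dP = 32.
ε_s = (dQ_s/dP)(P/Q_s) = (32)(16/809).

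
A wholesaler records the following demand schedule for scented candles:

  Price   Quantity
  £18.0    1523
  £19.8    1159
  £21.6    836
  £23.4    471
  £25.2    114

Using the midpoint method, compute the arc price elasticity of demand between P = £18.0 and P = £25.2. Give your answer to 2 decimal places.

-5.16

At P = 18.0, Q = 1523; at P = 25.2, Q = 114.
ΔQ = -1409, ΔP = 7.2. Midpoints: P̄ = 21.60, Q̄ = 818.5.
ε = (ΔQ/ΔP)(P̄/Q̄) = (-1409/7.2)(21.60/818.5).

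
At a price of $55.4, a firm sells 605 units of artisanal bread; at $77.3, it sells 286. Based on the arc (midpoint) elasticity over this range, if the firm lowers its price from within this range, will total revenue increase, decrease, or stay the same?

increase

Arc ε = (-319/21.9)(66.35/445.5) ≈ -2.169.
|ε| = 2.17 > 1, so demand is elastic. A price cut therefore raises total revenue.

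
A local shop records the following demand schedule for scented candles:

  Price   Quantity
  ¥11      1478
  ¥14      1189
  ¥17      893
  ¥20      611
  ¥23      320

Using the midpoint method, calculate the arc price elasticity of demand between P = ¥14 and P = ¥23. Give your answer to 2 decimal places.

-2.37

At P = 14, Q = 1189; at P = 23, Q = 320.
ΔQ = -869, ΔP = 9. Midpoints: P̄ = 18.50, Q̄ = 754.5.
ε = (ΔQ/ΔP)(P̄/Q̄) = (-869/9)(18.50/754.5).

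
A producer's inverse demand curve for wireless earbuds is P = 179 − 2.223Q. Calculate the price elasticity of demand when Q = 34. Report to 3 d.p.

At Q = 34, P = 179 − 2.223(34) = 103.42.
dP/dQ = −2.223, so dQ/dP = 1/(−2.223) = -0.450.
ε = (dQ/dP)(P/Q) = (-0.450)(103.42/34).

-1.368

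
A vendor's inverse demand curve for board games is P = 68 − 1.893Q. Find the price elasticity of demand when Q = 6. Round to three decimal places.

-4.987

At Q = 6, P = 68 − 1.893(6) = 56.64.
dP/dQ = −1.893, so dQ/dP = 1/(−1.893) = -0.528.
ε = (dQ/dP)(P/Q) = (-0.528)(56.64/6).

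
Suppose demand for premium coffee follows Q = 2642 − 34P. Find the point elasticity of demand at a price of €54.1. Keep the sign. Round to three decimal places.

At P = 54.1, Q = 802.600.
dQ/dP = −34.
ε = (dQ/dP)(P/Q) = (-34)(54.1/802.600).
|ε| > 1, so demand is elastic at this price.

-2.292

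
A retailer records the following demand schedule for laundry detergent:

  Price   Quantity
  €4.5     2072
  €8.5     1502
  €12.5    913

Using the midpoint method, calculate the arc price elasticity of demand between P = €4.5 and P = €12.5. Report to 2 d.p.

At P = 4.5, Q = 2072; at P = 12.5, Q = 913.
ΔQ = -1159, ΔP = 8.0. Midpoints: P̄ = 8.50, Q̄ = 1492.5.
ε = (ΔQ/ΔP)(P̄/Q̄) = (-1159/8.0)(8.50/1492.5).

-0.83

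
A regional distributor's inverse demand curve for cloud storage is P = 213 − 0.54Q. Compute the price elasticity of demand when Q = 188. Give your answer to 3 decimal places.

At Q = 188, P = 213 − 0.54(188) = 111.48.
dP/dQ = −0.54, so dQ/dP = 1/(−0.54) = -1.852.
ε = (dQ/dP)(P/Q) = (-1.852)(111.48/188).

-1.098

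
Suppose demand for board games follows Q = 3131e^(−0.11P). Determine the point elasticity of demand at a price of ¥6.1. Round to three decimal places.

-0.671

At P = 6.1, Q = 1600.558.
dQ/dP = −0.11·3131e^(−0.11P) = −0.11Q = -176.061.
ε = (dQ/dP)(P/Q) = (-176.061)(6.1/1600.558).
|ε| < 1, so demand is inelastic at this price.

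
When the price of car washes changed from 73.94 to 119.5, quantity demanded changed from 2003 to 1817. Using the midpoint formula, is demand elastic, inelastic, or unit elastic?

inelastic

Arc ε ≈ -0.207.
|ε| = 0.21 < 1.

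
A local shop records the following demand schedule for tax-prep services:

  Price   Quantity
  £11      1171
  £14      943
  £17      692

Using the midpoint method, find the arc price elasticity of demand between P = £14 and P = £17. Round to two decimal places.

At P = 14, Q = 943; at P = 17, Q = 692.
ΔQ = -251, ΔP = 3. Midpoints: P̄ = 15.50, Q̄ = 817.5.
ε = (ΔQ/ΔP)(P̄/Q̄) = (-251/3)(15.50/817.5).

-1.59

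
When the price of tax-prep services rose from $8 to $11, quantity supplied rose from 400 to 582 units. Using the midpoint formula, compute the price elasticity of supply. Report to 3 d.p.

1.174

ΔQ = 582 − 400 = 182; ΔP = 11 − 8 = 3.
Midpoints: P̄ = 9.50, Q̄ = 491.0.
ε_s = (ΔQ/ΔP)(P̄/Q̄) = (182/3)(9.50/491.0).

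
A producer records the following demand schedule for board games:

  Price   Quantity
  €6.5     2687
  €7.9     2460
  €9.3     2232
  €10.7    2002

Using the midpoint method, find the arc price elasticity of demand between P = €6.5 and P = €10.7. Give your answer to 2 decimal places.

At P = 6.5, Q = 2687; at P = 10.7, Q = 2002.
ΔQ = -685, ΔP = 4.2. Midpoints: P̄ = 8.60, Q̄ = 2344.5.
ε = (ΔQ/ΔP)(P̄/Q̄) = (-685/4.2)(8.60/2344.5).

-0.60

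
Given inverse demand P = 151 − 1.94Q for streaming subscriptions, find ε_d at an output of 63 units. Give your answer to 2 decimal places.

-0.24

At Q = 63, P = 151 − 1.94(63) = 28.78.
dP/dQ = −1.94, so dQ/dP = 1/(−1.94) = -0.515.
ε = (dQ/dP)(P/Q) = (-0.515)(28.78/63).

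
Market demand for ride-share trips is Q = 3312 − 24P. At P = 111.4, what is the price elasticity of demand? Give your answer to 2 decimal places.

-4.19

At P = 111.4, Q = 638.400.
dQ/dP = −24.
ε = (dQ/dP)(P/Q) = (-24)(111.4/638.400).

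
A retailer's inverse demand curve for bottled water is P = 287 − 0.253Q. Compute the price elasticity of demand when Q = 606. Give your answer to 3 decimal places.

At Q = 606, P = 287 − 0.253(606) = 133.68.
dP/dQ = −0.253, so dQ/dP = 1/(−0.253) = -3.953.
ε = (dQ/dP)(P/Q) = (-3.953)(133.68/606).

-0.872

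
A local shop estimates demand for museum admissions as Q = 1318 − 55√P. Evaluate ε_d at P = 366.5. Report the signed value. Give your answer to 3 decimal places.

-1.986

At P = 366.5, Q = 265.070.
dQ/dP = −55/(2√P) = -1.436.
ε = (dQ/dP)(P/Q) = (-1.436)(366.5/265.070).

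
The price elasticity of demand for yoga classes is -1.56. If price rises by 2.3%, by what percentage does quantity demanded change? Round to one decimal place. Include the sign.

-3.6%

%ΔQ ≈ ε × %ΔP = (-1.56)(2.3%) = -3.59%.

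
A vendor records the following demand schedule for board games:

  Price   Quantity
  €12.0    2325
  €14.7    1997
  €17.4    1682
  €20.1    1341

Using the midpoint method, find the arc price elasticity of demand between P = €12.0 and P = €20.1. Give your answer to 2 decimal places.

At P = 12.0, Q = 2325; at P = 20.1, Q = 1341.
ΔQ = -984, ΔP = 8.1. Midpoints: P̄ = 16.05, Q̄ = 1833.0.
ε = (ΔQ/ΔP)(P̄/Q̄) = (-984/8.1)(16.05/1833.0).

-1.06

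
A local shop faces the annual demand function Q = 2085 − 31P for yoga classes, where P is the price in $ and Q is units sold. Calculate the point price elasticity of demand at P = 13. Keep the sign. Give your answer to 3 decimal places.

At P = 13, Q = 1682.
dQ/dP = −31.
ε = (dQ/dP)(P/Q) = (-31)(13/1682).

-0.240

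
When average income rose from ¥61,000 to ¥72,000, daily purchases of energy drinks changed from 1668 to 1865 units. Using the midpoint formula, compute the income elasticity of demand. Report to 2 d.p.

0.67

ΔQ = 197, ΔI = 11000. Midpoints: Ī = 66,500, Q̄ = 1766.5.
ε_I = (ΔQ/ΔI)(Ī/Q̄) = (197/11000)(66500/1766.5).
ε_I > 0, so the good is normal.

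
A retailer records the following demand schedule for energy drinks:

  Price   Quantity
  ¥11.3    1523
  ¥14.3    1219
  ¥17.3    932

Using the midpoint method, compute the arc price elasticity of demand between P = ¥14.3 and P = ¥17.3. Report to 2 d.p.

-1.41

At P = 14.3, Q = 1219; at P = 17.3, Q = 932.
ΔQ = -287, ΔP = 3.0. Midpoints: P̄ = 15.80, Q̄ = 1075.5.
ε = (ΔQ/ΔP)(P̄/Q̄) = (-287/3.0)(15.80/1075.5).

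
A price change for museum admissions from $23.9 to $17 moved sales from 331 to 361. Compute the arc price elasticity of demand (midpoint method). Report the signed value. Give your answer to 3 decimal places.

ΔQ = 361 − 331 = 30; ΔP = 17 − 23.9 = -6.9.
Midpoints: P̄ = 20.45, Q̄ = 346.0.
ε = (ΔQ/ΔP)(P̄/Q̄) = (30/-6.9)(20.45/346.0).

-0.257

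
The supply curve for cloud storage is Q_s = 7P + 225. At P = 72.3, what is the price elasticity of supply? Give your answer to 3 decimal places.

At P = 72.3, Q_s = 731.10.
dQ_s/dP = 7.
ε_s = (dQ_s/dP)(P/Q_s) = (7)(72.3/731.10).

0.692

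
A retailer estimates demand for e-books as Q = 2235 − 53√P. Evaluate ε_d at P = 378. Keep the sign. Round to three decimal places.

At P = 378, Q = 1204.562.
dQ/dP = −53/(2√P) = -1.363.
ε = (dQ/dP)(P/Q) = (-1.363)(378/1204.562).
|ε| < 1, so demand is inelastic at this price.

-0.428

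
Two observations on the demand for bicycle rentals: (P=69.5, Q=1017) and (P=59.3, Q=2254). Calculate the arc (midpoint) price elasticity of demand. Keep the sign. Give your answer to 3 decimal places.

ΔQ = 2254 − 1017 = 1237; ΔP = 59.3 − 69.5 = -10.2.
Midpoints: P̄ = 64.40, Q̄ = 1635.5.
ε = (ΔQ/ΔP)(P̄/Q̄) = (1237/-10.2)(64.40/1635.5).

-4.775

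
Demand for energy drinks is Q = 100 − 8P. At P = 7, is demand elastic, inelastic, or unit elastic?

elastic

Q = 44, dQ/dP = -8.
ε = (dQ/dP)(P/Q) ≈ -1.273.
|ε| = 1.27 > 1.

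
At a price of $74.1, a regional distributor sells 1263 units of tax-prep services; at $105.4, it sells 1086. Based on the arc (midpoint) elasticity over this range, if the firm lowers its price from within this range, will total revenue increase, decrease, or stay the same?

decrease

Arc ε = (-177/31.3)(89.75/1174.5) ≈ -0.432.
|ε| = 0.43 < 1, so demand is inelastic. A price cut therefore reduces total revenue.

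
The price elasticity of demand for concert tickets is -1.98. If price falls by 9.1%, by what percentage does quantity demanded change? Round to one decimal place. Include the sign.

%ΔQ ≈ ε × %ΔP = (-1.98)(-9.1%) = 18.02%.

18.0%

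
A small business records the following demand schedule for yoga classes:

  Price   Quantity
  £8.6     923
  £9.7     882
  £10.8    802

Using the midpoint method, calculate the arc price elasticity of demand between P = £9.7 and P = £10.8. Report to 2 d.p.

At P = 9.7, Q = 882; at P = 10.8, Q = 802.
ΔQ = -80, ΔP = 1.1. Midpoints: P̄ = 10.25, Q̄ = 842.0.
ε = (ΔQ/ΔP)(P̄/Q̄) = (-80/1.1)(10.25/842.0).

-0.89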